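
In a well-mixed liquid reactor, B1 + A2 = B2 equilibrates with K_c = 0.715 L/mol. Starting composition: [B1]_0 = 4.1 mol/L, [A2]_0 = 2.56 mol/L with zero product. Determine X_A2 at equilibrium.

Let X = conversion of A2; extent ξ = 2.56·X mol/L.
Concentrations: [B1] = 4.1 − 2.56X; [A2] = 2.56 − 2.56X; [B2] = 2.56X.
K_c = [B2] / ([B1] [A2]).
This equals 0.715 at X = 0.638 (the root in 0 < X < 1).

X = 0.638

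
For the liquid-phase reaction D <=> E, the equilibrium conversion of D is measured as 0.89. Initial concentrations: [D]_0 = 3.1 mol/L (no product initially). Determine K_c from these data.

K_c = 8.09

Let X = conversion of D.
Concentrations: [D] = 3.1 − 3.1X; [E] = 3.1X.
At X = 0.89: [D] = 0.341, [E] = 2.76.
K_c = [E] / ([D]) = 8.09.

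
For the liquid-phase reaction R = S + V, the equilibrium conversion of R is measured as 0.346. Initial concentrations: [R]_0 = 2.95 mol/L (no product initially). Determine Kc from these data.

Let X = conversion of R.
Concentrations: [R] = 2.95 − 2.95X; [S] = 2.95X; [V] = 2.95X.
At X = 0.346: [R] = 1.93, [S] = 1.02, [V] = 1.02.
Kc = [S] [V] / ([R]) = 0.54 mol/L.

Kc = 0.54 mol/L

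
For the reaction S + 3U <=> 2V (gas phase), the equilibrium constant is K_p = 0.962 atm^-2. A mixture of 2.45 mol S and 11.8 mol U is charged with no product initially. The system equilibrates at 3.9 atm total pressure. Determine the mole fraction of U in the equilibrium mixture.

Basis: 2.45 mol S initially; let X = conversion of S. Extent ξ = 2.45X.
Species balance: n_S = 2.45 − 2.45X; n_U = 11.8 − 7.35X; n_V = 4.9X.
Summing: n_T = 14.2 − 4.9X.
With p_i = (n_i/n_T)P, K_p = p_V^2 / (p_S p_U^3).
Equating to 0.962 atm^-2 and solving on 0 < X < 1: X = 0.790.
Then n_U = 5.99, n_T = 10.4, so y_U = 0.577.

y_U = 0.577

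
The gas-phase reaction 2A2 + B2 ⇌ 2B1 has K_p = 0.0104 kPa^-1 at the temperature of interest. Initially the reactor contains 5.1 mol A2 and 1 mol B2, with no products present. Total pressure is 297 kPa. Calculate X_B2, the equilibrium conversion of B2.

X = 0.725

Let X = conversion of B2 (basis 1 mol B2); extent of reaction ξ = X.
Mole table: n_A2 = 5.1 − 2X; n_B2 = 1 − X; n_B1 = 2X.
Total moles n_T = 6.1 − X.
With p_i = (n_i/n_T)P, K_p = p_B1^2 / (p_A2^2 p_B2).
Setting this equal to 0.0104 kPa^-1 and taking the physical root (0 < X < 1) gives X = 0.725.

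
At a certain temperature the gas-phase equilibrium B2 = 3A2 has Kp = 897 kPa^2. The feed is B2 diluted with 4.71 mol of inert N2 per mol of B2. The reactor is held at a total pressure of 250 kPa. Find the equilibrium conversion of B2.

Basis: 1 mol B2 initially; let X = conversion of B2. Extent ξ = X.
Species balance: n_B2 = 1 − X; n_A2 = 3X; n_I = 4.71 (inert).
Summing: n_T = 5.71 + 2X.
y_i = n_i/n_T, p_i = y_i·P. Kp = p_A2^3 / (p_B2).
Equating to 897 kPa^2 and solving on 0 < X < 1: X = 0.249.

X = 0.249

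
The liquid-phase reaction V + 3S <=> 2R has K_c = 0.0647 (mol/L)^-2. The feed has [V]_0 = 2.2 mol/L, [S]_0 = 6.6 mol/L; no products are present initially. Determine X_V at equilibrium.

Let X = conversion of V; extent ξ = 2.2·X mol/L.
Concentrations: [V] = 2.2 − 2.2X; [S] = 6.6 − 6.6X; [R] = 4.4X.
K_c = [R]^2 / ([V] [S]^3).
Equating to 0.0647 (mol/L)^-2: the physical root is X = 0.446.

X = 0.446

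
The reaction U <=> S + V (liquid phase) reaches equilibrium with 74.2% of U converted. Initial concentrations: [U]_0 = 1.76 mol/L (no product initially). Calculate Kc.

Let X = conversion of U.
Concentrations: [U] = 1.76 − 1.76X; [S] = 1.76X; [V] = 1.76X.
At X = 0.742: [U] = 0.454, [S] = 1.31, [V] = 1.31.
Kc = [S] [V] / ([U]) = 3.76 mol/L.

Kc = 3.76 mol/L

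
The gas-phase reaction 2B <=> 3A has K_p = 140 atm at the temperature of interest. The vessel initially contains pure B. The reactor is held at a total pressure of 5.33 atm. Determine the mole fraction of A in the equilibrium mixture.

y_A = 0.848

Let X = conversion of B (basis 1 mol B); extent of reaction ξ = 0.5X.
Mole table: n_B = 1 − X; n_A = 1.5X.
n_T = Σnᵢ = 1 + 0.5X.
Mole fractions y_i = n_i/n_T; K_p = p_A^3 / (p_B^2) with p_i = y_i·P.
This yields a degree-3 equation in X; solving on (0,1), X = 0.788.
Then n_A = 1.18, n_T = 1.39, so y_A = 0.848.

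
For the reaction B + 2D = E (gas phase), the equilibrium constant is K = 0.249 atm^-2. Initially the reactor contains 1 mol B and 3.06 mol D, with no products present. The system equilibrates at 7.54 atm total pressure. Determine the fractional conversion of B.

X = 0.828

Let X = conversion of B (basis 1 mol B); extent of reaction ξ = X.
Species balance: n_B = 1 − X; n_D = 3.06 − 2X; n_E = X.
Total moles n_T = 4.06 − 2X.
y_i = n_i/n_T, p_i = y_i·P. K = p_E / (p_B p_D^2).
Setting this equal to 0.249 atm^-2 and taking the physical root (0 < X < 1) gives X = 0.828.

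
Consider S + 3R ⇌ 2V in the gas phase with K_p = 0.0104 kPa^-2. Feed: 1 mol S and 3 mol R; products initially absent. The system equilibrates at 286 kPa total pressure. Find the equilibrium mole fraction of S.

y_S = 0.069

Basis: 1 mol S initially; let X = conversion of S. Extent ξ = X.
Mole table: n_S = 1 − X; n_R = 3 − 3X; n_V = 2X.
Summing: n_T = 4 − 2X.
y_i = n_i/n_T, p_i = y_i·P. K_p = p_V^2 / (p_S p_R^3).
Substituting and setting equal to 0.0104 kPa^-2 gives a polynomial in X; the root in (0,1) is X = 0.840.
Then n_S = 0.16, n_T = 2.32, so y_S = 0.069.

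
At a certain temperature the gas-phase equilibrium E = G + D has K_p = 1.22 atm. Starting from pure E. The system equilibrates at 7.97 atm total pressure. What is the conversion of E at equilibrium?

X = 0.364

Basis: 1 mol E initially; let X = conversion of E. Extent ξ = X.
At extent ξ: n_E = 1 − X; n_G = X; n_D = X.
n_T = Σnᵢ = 1 + X.
y_i = n_i/n_T, p_i = y_i·P. K_p = p_G p_D / (p_E).
Setting this equal to 1.22 atm and taking the physical root (0 < X < 1) gives X = 0.364.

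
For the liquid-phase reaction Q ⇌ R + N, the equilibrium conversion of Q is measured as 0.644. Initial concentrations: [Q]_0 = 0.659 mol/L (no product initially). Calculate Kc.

Kc = 0.768 mol/L

Let X = conversion of Q.
Concentrations: [Q] = 0.659 − 0.659X; [R] = 0.659X; [N] = 0.659X.
At X = 0.644: [Q] = 0.235, [R] = 0.424, [N] = 0.424.
Kc = [R] [N] / ([Q]) = 0.768 mol/L.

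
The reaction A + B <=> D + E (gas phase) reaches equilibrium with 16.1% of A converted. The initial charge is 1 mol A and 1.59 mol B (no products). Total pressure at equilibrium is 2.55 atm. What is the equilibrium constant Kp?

Kp = 0.0216

Take 1 mol A as basis and let X be its fractional conversion, so ξ = X.
Mole table: n_A = 1 − X; n_B = 1.59 − X; n_D = X; n_E = X.
n_T stays at 2.59 (no change in mole number).
At X = 0.161: n_A = 0.839, n_B = 1.43, n_D = 0.161, n_E = 0.161, n_T = 2.59.
p_i = (n_i/n_T)·P. Kp = p_D p_E / (p_A p_B) = 0.0216.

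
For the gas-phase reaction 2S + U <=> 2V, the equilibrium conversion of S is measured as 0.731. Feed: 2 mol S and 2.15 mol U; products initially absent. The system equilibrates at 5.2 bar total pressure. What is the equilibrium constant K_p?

Take 2 mol S as basis and let X be its fractional conversion, so ξ = X.
Moles: n_S = 2 − 2X; n_U = 2.15 − X; n_V = 2X.
Summing: n_T = 4.15 − X.
At X = 0.731: n_S = 0.538, n_U = 1.42, n_V = 1.46, n_T = 3.42.
p_i = (n_i/n_T)·P. K_p = p_V^2 / (p_S^2 p_U) = 3.42 bar^-1.

K_p = 3.42 bar^-1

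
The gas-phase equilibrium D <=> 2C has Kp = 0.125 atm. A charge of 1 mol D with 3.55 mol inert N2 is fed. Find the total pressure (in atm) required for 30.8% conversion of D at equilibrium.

P = 1.11 atm

Basis: 1 mol D initially; let X = conversion of D. Extent ξ = X.
At extent ξ: n_D = 1 − X; n_C = 2X; n_I = 3.55 (inert).
n_T = Σnᵢ = 4.55 + X.
Kp = p_C^2 / (p_D) with p_i = (n_i/n_T)·P.
At X = 0.308: the mole-fraction product g(X) = Π y_i^ν_i = 0.1129. Since Kp = g(X)·P^{1}, P = (Kp/g)^(1/1) = (0.125/0.1129)^(1/1) = 1.11 atm.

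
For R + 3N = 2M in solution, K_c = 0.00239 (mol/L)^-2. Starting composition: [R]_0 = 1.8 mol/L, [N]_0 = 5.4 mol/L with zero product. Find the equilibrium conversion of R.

Let X = conversion of R; extent ξ = 1.8·X mol/L.
Concentrations: [R] = 1.8 − 1.8X; [N] = 5.4 − 5.4X; [M] = 3.6X.
K_c = [M]^2 / ([R] [N]^3).
This equals 0.00239 at X = 0.161 (the root in 0 < X < 1).

X = 0.161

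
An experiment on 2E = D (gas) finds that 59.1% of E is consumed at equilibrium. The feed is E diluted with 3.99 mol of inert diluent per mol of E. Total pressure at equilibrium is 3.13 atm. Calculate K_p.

Take 1 mol E as basis and let X be its fractional conversion, so ξ = 0.5X.
Species balance: n_E = 1 − X; n_D = 0.5X; n_I = 3.99 (inert).
Total moles n_T = 4.99 − 0.5X.
At X = 0.591: n_E = 0.409, n_D = 0.295, n_T = 4.69.
p_i = (n_i/n_T)·P. K_p = p_D / (p_E^2) = 2.65 atm^-1.

K_p = 2.65 atm^-1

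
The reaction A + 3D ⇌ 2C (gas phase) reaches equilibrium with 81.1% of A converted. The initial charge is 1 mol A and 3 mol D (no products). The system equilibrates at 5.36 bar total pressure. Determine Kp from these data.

Kp = 15 bar^-2

Let X = conversion of A (basis 1 mol A); extent of reaction ξ = X.
Mole table: n_A = 1 − X; n_D = 3 − 3X; n_C = 2X.
Total moles n_T = 4 − 2X.
At X = 0.811: n_A = 0.189, n_D = 0.567, n_C = 1.62, n_T = 2.38.
p_i = (n_i/n_T)·P. Kp = p_C^2 / (p_A p_D^3) = 15 bar^-2.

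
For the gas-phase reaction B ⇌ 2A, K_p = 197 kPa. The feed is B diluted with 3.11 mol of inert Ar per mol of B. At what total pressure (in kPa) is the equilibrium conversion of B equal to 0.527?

P = 389 kPa

Basis: 1 mol B initially; let X = conversion of B. Extent ξ = X.
Moles: n_B = 1 − X; n_A = 2X; n_I = 3.11 (inert).
n_T = Σnᵢ = 4.11 + X.
K_p = p_A^2 / (p_B) with p_i = (n_i/n_T)·P.
At X = 0.527: the mole-fraction product g(X) = Π y_i^ν_i = 0.5065. Since K_p = g(X)·P^{1}, P = (K_p/g)^(1/1) = (197/0.5065)^(1/1) = 389 kPa.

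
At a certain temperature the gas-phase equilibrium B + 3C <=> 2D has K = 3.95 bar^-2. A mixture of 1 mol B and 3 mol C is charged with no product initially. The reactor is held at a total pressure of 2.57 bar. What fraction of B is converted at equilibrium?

X = 0.638

Take 1 mol B as basis and let X be its fractional conversion, so ξ = X.
Species balance: n_B = 1 − X; n_C = 3 − 3X; n_D = 2X.
Total moles n_T = 4 − 2X.
y_i = n_i/n_T, p_i = y_i·P. K = p_D^2 / (p_B p_C^3).
Setting this equal to 3.95 bar^-2 and taking the physical root (0 < X < 1) gives X = 0.638.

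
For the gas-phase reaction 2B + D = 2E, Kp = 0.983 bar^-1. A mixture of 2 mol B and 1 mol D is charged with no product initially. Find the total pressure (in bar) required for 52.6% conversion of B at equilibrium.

P = 6.54 bar

Basis: 2 mol B initially; let X = conversion of B. Extent ξ = X.
Moles: n_B = 2 − 2X; n_D = 1 − X; n_E = 2X.
Summing: n_T = 3 − X.
Kp = p_E^2 / (p_B^2 p_D) with p_i = (n_i/n_T)·P.
At X = 0.526: the mole-fraction product g(X) = Π y_i^ν_i = 6.427. Since Kp = g(X)·P^{-1}, P = (g/Kp)^(1/1) = (6.427/0.983)^(1/1) = 6.54 bar.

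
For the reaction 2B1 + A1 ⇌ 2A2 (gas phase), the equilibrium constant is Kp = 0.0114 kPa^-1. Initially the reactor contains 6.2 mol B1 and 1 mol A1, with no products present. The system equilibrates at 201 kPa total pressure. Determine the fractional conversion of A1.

X = 0.731

Basis: 1 mol A1 initially; let X = conversion of A1. Extent ξ = X.
Species balance: n_B1 = 6.2 − 2X; n_A1 = 1 − X; n_A2 = 2X.
n_T = Σnᵢ = 7.2 − X.
y_i = n_i/n_T, p_i = y_i·P. Kp = p_A2^2 / (p_B1^2 p_A1).
This yields a degree-3 equation in X; solving on (0,1), X = 0.731.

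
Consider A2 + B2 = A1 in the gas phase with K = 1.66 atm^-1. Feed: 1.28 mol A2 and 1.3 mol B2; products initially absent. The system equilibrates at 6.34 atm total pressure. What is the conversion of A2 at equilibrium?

Let X = conversion of A2 (basis 1.28 mol A2); extent of reaction ξ = 1.28X.
Species balance: n_A2 = 1.28 − 1.28X; n_B2 = 1.3 − 1.28X; n_A1 = 1.28X.
n_T = Σnᵢ = 2.58 − 1.28X.
Mole fractions y_i = n_i/n_T; K = p_A1 / (p_A2 p_B2) with p_i = y_i·P.
This yields a degree-2 equation in X; solving on (0,1), X = 0.711.

X = 0.711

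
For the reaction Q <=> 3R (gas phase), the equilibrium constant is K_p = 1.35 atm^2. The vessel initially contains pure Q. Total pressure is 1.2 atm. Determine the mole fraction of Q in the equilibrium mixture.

y_Q = 0.326

Take 1 mol Q as basis and let X be its fractional conversion, so ξ = X.
Mole table: n_Q = 1 − X; n_R = 3X.
Summing: n_T = 1 + 2X.
With p_i = (n_i/n_T)P, K_p = p_R^3 / (p_Q).
This yields a degree-3 equation in X; solving on (0,1), X = 0.408.
Then n_Q = 0.592, n_T = 1.82, so y_Q = 0.326.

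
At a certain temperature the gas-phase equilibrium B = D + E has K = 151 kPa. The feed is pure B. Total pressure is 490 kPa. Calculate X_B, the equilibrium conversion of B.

X = 0.485

Take 1 mol B as basis and let X be its fractional conversion, so ξ = X.
At extent ξ: n_B = 1 − X; n_D = X; n_E = X.
n_T = Σnᵢ = 1 + X.
Mole fractions y_i = n_i/n_T; K = p_D p_E / (p_B) with p_i = y_i·P.
Equating to 151 kPa and solving on 0 < X < 1: X = 0.485.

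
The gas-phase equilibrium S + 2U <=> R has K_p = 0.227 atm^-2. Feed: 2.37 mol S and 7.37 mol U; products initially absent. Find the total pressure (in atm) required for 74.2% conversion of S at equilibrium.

P = 5.75 atm

Take 2.37 mol S as basis and let X be its fractional conversion, so ξ = 2.37X.
Species balance: n_S = 2.37 − 2.37X; n_U = 7.37 − 4.74X; n_R = 2.37X.
Total moles n_T = 9.74 − 4.74X.
K_p = p_R / (p_S p_U^2) with p_i = (n_i/n_T)·P.
At X = 0.742: the mole-fraction product g(X) = Π y_i^ν_i = 7.502. Since K_p = g(X)·P^{-2}, P = (g/K_p)^(1/2) = (7.502/0.227)^(1/2) = 5.75 atm.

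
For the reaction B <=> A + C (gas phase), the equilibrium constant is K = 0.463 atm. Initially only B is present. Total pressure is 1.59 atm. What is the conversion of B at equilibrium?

X = 0.475

Take 1 mol B as basis and let X be its fractional conversion, so ξ = X.
Moles: n_B = 1 − X; n_A = X; n_C = X.
Summing: n_T = 1 + X.
Mole fractions y_i = n_i/n_T; K = p_A p_C / (p_B) with p_i = y_i·P.
This yields a degree-2 equation in X; solving on (0,1), X = 0.475.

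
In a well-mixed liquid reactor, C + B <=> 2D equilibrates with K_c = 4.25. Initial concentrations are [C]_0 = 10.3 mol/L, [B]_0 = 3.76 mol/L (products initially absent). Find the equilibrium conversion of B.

X = 0.741

Let X = conversion of B; extent ξ = 3.76·X mol/L.
Concentrations: [C] = 10.3 − 3.76X; [B] = 3.76 − 3.76X; [D] = 7.52X.
K_c = [D]^2 / ([C] [B]).
Setting equal to 4.25 and solving for X on (0,1) gives X = 0.741.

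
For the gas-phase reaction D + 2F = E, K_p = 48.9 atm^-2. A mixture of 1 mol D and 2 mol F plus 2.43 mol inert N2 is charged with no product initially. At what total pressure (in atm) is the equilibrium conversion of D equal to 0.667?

Take 1 mol D as basis and let X be its fractional conversion, so ξ = X.
Moles: n_D = 1 − X; n_F = 2 − 2X; n_E = X; n_I = 2.43 (inert).
n_T = Σnᵢ = 5.43 − 2X.
K_p = p_E / (p_D p_F^2) with p_i = (n_i/n_T)·P.
At X = 0.667: the mole-fraction product g(X) = Π y_i^ν_i = 75.76. Since K_p = g(X)·P^{-2}, P = (g/K_p)^(1/2) = (75.76/48.9)^(1/2) = 1.24 atm.

P = 1.24 atm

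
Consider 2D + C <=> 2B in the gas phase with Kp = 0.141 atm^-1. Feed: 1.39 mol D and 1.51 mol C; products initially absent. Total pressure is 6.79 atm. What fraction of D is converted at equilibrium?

Basis: 1.39 mol D initially; let X = conversion of D. Extent ξ = 0.695X.
Moles: n_D = 1.39 − 1.39X; n_C = 1.51 − 0.695X; n_B = 1.39X.
n_T = Σnᵢ = 2.9 − 0.695X.
y_i = n_i/n_T, p_i = y_i·P. Kp = p_B^2 / (p_D^2 p_C).
Substituting and setting equal to 0.141 atm^-1 gives a polynomial in X; the root in (0,1) is X = 0.401.

X = 0.401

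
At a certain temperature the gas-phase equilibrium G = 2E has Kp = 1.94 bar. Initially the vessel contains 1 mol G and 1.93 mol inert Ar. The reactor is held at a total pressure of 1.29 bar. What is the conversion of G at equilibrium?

X = 0.669

Let X = conversion of G (basis 1 mol G); extent of reaction ξ = X.
Species balance: n_G = 1 − X; n_E = 2X; n_I = 1.93 (inert).
Summing: n_T = 2.93 + X.
y_i = n_i/n_T, p_i = y_i·P. Kp = p_E^2 / (p_G).
Setting this equal to 1.94 bar and taking the physical root (0 < X < 1) gives X = 0.669.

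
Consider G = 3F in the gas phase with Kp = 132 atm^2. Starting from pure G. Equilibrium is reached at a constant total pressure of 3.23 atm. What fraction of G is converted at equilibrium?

Basis: 1 mol G initially; let X = conversion of G. Extent ξ = X.
Mole table: n_G = 1 − X; n_F = 3X.
Total moles n_T = 1 + 2X.
With p_i = (n_i/n_T)P, Kp = p_F^3 / (p_G).
This yields a degree-3 equation in X; solving on (0,1), X = 0.828.

X = 0.828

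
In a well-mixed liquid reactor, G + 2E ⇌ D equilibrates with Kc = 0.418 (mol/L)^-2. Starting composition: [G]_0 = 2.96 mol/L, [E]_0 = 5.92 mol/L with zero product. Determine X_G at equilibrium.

Let X = conversion of G; extent ξ = 2.96·X mol/L.
Concentrations: [G] = 2.96 − 2.96X; [E] = 5.92 − 5.92X; [D] = 2.96X.
Kc = [D] / ([G] [E]^2).
Equating to 0.418 (mol/L)^-2: the physical root is X = 0.647.

X = 0.647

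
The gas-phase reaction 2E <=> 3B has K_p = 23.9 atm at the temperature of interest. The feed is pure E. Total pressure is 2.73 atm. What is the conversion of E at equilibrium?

Take 1 mol E as basis and let X be its fractional conversion, so ξ = 0.5X.
At extent ξ: n_E = 1 − X; n_B = 1.5X.
n_T = Σnᵢ = 1 + 0.5X.
With p_i = (n_i/n_T)P, K_p = p_B^3 / (p_E^2).
Equating to 23.9 atm and solving on 0 < X < 1: X = 0.692.

X = 0.692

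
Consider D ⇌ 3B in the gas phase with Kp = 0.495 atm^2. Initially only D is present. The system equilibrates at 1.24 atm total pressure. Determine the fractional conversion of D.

Take 1 mol D as basis and let X be its fractional conversion, so ξ = X.
Species balance: n_D = 1 − X; n_B = 3X.
Summing: n_T = 1 + 2X.
Mole fractions y_i = n_i/n_T; Kp = p_B^3 / (p_D) with p_i = y_i·P.
This yields a degree-3 equation in X; solving on (0,1), X = 0.275.

X = 0.275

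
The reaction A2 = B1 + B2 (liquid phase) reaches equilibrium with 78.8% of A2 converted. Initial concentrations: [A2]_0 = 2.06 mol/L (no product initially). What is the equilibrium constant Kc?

Let X = conversion of A2.
Concentrations: [A2] = 2.06 − 2.06X; [B1] = 2.06X; [B2] = 2.06X.
At X = 0.788: [A2] = 0.437, [B1] = 1.62, [B2] = 1.62.
Kc = [B1] [B2] / ([A2]) = 6.03 mol/L.

Kc = 6.03 mol/L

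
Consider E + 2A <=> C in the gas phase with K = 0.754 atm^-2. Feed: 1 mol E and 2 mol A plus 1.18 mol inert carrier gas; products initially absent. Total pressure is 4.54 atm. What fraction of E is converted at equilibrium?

Basis: 1 mol E initially; let X = conversion of E. Extent ξ = X.
Mole table: n_E = 1 − X; n_A = 2 − 2X; n_C = X; n_I = 1.18 (inert).
Summing: n_T = 4.18 − 2X.
With p_i = (n_i/n_T)P, K = p_C / (p_E p_A^2).
Setting this equal to 0.754 atm^-2 and taking the physical root (0 < X < 1) gives X = 0.561.

X = 0.561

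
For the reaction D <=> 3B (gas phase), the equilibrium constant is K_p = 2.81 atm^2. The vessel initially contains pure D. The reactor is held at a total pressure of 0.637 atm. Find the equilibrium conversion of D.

X = 0.742

Basis: 1 mol D initially; let X = conversion of D. Extent ξ = X.
Mole table: n_D = 1 − X; n_B = 3X.
Summing: n_T = 1 + 2X.
Mole fractions y_i = n_i/n_T; K_p = p_B^3 / (p_D) with p_i = y_i·P.
Substituting and setting equal to 2.81 atm^2 gives a polynomial in X; the root in (0,1) is X = 0.742.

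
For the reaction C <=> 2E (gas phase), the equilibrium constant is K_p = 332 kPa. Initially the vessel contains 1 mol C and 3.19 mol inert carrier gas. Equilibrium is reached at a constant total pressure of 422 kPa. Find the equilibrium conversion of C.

X = 0.608

Basis: 1 mol C initially; let X = conversion of C. Extent ξ = X.
Moles: n_C = 1 − X; n_E = 2X; n_I = 3.19 (inert).
n_T = Σnᵢ = 4.19 + X.
Mole fractions y_i = n_i/n_T; K_p = p_E^2 / (p_C) with p_i = y_i·P.
Setting this equal to 332 kPa and taking the physical root (0 < X < 1) gives X = 0.608.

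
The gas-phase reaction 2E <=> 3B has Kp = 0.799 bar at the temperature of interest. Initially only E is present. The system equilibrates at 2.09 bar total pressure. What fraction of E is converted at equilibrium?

X = 0.375

Let X = conversion of E (basis 1 mol E); extent of reaction ξ = 0.5X.
Species balance: n_E = 1 − X; n_B = 1.5X.
Total moles n_T = 1 + 0.5X.
With p_i = (n_i/n_T)P, Kp = p_B^3 / (p_E^2).
This yields a degree-3 equation in X; solving on (0,1), X = 0.375.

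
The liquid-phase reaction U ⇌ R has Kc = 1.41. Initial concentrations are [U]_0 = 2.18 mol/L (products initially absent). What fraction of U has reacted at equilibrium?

Let X = conversion of U; extent ξ = 2.18·X mol/L.
Concentrations: [U] = 2.18 − 2.18X; [R] = 2.18X.
Kc = [R] / ([U]).
This equals 1.41 at X = 0.585 (the root in 0 < X < 1).

X = 0.585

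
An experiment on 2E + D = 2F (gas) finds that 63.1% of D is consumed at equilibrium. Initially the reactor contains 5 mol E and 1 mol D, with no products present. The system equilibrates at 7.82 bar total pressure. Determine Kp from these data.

Kp = 0.212 bar^-1

Basis: 1 mol D initially; let X = conversion of D. Extent ξ = X.
Species balance: n_E = 5 − 2X; n_D = 1 − X; n_F = 2X.
n_T = Σnᵢ = 6 − X.
At X = 0.631: n_E = 3.74, n_D = 0.369, n_F = 1.26, n_T = 5.37.
p_i = (n_i/n_T)·P. Kp = p_F^2 / (p_E^2 p_D) = 0.212 bar^-1.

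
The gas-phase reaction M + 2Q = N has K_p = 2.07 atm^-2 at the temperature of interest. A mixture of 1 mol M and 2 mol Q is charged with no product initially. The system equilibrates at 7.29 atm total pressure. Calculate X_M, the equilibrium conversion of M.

Take 1 mol M as basis and let X be its fractional conversion, so ξ = X.
Species balance: n_M = 1 − X; n_Q = 2 − 2X; n_N = X.
n_T = Σnᵢ = 3 − 2X.
Mole fractions y_i = n_i/n_T; K_p = p_N / (p_M p_Q^2) with p_i = y_i·P.
Substituting and setting equal to 2.07 atm^-2 gives a polynomial in X; the root in (0,1) is X = 0.852.

X = 0.852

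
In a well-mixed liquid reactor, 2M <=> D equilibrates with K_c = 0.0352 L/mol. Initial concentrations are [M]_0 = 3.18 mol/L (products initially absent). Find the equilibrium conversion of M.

X = 0.159

Let X = conversion of M; extent ξ = 3.18X/2 mol/L.
Concentrations: [M] = 3.18 − 3.18X; [D] = 1.59X.
K_c = [D] / ([M]^2).
Solving K_c = 0.0352 for X ∈ (0,1): X = 0.159.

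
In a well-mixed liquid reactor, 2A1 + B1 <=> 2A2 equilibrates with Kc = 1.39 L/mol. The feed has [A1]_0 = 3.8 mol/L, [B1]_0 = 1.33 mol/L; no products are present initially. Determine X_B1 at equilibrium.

Let X = conversion of B1; extent ξ = 1.33·X mol/L.
Concentrations: [A1] = 3.8 − 2.66X; [B1] = 1.33 − 1.33X; [A2] = 2.66X.
Kc = [A2]^2 / ([A1]^2 [B1]).
Solving Kc = 1.39 for X ∈ (0,1): X = 0.641.

X = 0.641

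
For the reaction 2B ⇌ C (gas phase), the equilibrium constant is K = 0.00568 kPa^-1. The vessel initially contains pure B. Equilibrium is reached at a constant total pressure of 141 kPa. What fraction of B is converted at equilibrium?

X = 0.512

Basis: 1 mol B initially; let X = conversion of B. Extent ξ = 0.5X.
At extent ξ: n_B = 1 − X; n_C = 0.5X.
n_T = Σnᵢ = 1 − 0.5X.
y_i = n_i/n_T, p_i = y_i·P. K = p_C / (p_B^2).
This yields a degree-2 equation in X; solving on (0,1), X = 0.512.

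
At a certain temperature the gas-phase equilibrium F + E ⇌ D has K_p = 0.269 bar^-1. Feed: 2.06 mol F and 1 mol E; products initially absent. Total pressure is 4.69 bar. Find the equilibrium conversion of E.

X = 0.438

Basis: 1 mol E initially; let X = conversion of E. Extent ξ = X.
Species balance: n_F = 2.06 − X; n_E = 1 − X; n_D = X.
Summing: n_T = 3.06 − X.
With p_i = (n_i/n_T)P, K_p = p_D / (p_F p_E).
This yields a degree-2 equation in X; solving on (0,1), X = 0.438.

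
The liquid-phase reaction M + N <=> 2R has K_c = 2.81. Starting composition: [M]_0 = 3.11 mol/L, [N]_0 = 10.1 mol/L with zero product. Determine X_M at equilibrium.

X = 0.714

Let X = conversion of M; extent ξ = 3.11·X mol/L.
Concentrations: [M] = 3.11 − 3.11X; [N] = 10.1 − 3.11X; [R] = 6.22X.
K_c = [R]^2 / ([M] [N]).
Setting equal to 2.81 and solving for X on (0,1) gives X = 0.714.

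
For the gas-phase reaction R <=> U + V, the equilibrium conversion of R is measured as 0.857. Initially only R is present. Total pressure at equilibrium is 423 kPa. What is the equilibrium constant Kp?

Kp = 1.17e+03 kPa

Let X = conversion of R (basis 1 mol R); extent of reaction ξ = X.
Species balance: n_R = 1 − X; n_U = X; n_V = X.
Total moles n_T = 1 + X.
At X = 0.857: n_R = 0.143, n_U = 0.857, n_V = 0.857, n_T = 1.86.
p_i = (n_i/n_T)·P. Kp = p_U p_V / (p_R) = 1.17e+03 kPa.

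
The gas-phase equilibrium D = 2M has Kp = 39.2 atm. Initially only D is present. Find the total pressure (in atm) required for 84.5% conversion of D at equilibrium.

Let X = conversion of D (basis 1 mol D); extent of reaction ξ = X.
Species balance: n_D = 1 − X; n_M = 2X.
Summing: n_T = 1 + X.
Kp = p_M^2 / (p_D) with p_i = (n_i/n_T)·P.
At X = 0.845: the mole-fraction product g(X) = Π y_i^ν_i = 9.987. Since Kp = g(X)·P^{1}, P = (Kp/g)^(1/1) = (39.2/9.987)^(1/1) = 3.93 atm.

P = 3.93 atm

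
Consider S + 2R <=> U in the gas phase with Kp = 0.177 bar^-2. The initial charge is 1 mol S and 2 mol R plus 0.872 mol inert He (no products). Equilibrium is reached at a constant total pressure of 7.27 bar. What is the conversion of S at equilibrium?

X = 0.519

Take 1 mol S as basis and let X be its fractional conversion, so ξ = X.
Species balance: n_S = 1 − X; n_R = 2 − 2X; n_U = X; n_I = 0.872 (inert).
n_T = Σnᵢ = 3.87 − 2X.
With p_i = (n_i/n_T)P, Kp = p_U / (p_S p_R^2).
Substituting and setting equal to 0.177 bar^-2 gives a polynomial in X; the root in (0,1) is X = 0.519.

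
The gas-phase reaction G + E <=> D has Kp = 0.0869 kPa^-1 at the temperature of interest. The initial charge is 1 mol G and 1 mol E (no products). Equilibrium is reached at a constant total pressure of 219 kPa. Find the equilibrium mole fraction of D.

Basis: 1 mol G initially; let X = conversion of G. Extent ξ = X.
Species balance: n_G = 1 − X; n_E = 1 − X; n_D = X.
n_T = Σnᵢ = 2 − X.
y_i = n_i/n_T, p_i = y_i·P. Kp = p_D / (p_G p_E).
This yields a degree-2 equation in X; solving on (0,1), X = 0.777.
Then n_D = 0.777, n_T = 1.22, so y_D = 0.635.

y_D = 0.635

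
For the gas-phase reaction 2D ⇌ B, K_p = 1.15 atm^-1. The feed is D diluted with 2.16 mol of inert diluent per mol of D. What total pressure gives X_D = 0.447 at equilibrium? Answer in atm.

P = 1.87 atm

Let X = conversion of D (basis 1 mol D); extent of reaction ξ = 0.5X.
Moles: n_D = 1 − X; n_B = 0.5X; n_I = 2.16 (inert).
Total moles n_T = 3.16 − 0.5X.
K_p = p_B / (p_D^2) with p_i = (n_i/n_T)·P.
At X = 0.447: the mole-fraction product g(X) = Π y_i^ν_i = 2.146. Since K_p = g(X)·P^{-1}, P = (g/K_p)^(1/1) = (2.146/1.15)^(1/1) = 1.87 atm.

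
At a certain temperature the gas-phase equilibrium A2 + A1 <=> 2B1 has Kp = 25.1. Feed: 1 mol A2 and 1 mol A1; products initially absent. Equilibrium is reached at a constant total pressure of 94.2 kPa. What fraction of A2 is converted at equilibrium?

X = 0.715

Let X = conversion of A2 (basis 1 mol A2); extent of reaction ξ = X.
Species balance: n_A2 = 1 − X; n_A1 = 1 − X; n_B1 = 2X.
Total moles n_T = 2 (Δν = 0, constant).
With p_i = (n_i/n_T)P, Kp = p_B1^2 / (p_A2 p_A1).
This yields a degree-2 equation in X; solving on (0,1), X = 0.715.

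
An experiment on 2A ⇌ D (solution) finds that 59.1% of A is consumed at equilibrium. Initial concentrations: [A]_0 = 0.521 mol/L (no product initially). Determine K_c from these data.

K_c = 3.39 L/mol

Let X = conversion of A.
Concentrations: [A] = 0.521 − 0.521X; [D] = 0.261X.
At X = 0.591: [A] = 0.213, [D] = 0.154.
K_c = [D] / ([A]^2) = 3.39 L/mol.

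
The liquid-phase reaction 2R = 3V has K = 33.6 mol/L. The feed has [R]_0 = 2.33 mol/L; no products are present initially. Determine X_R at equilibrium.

X = 0.710

Let X = conversion of R; extent ξ = 2.33X/2 mol/L.
Concentrations: [R] = 2.33 − 2.33X; [V] = 3.5X.
K = [V]^3 / ([R]^2).
Solving K = 33.6 for X ∈ (0,1): X = 0.710.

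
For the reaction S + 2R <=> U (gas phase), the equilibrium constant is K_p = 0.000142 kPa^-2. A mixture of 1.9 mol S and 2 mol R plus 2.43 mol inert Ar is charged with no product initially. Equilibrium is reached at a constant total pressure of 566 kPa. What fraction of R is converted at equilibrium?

X = 0.717

Let X = conversion of R (basis 2 mol R); extent of reaction ξ = X.
Species balance: n_S = 1.9 − X; n_R = 2 − 2X; n_U = X; n_I = 2.43 (inert).
n_T = Σnᵢ = 6.33 − 2X.
With p_i = (n_i/n_T)P, K_p = p_U / (p_S p_R^2).
Substituting and setting equal to 0.000142 kPa^-2 gives a polynomial in X; the root in (0,1) is X = 0.717.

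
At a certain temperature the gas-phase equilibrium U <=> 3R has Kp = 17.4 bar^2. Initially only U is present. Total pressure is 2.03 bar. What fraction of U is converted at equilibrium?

X = 0.659

Let X = conversion of U (basis 1 mol U); extent of reaction ξ = X.
At extent ξ: n_U = 1 − X; n_R = 3X.
Summing: n_T = 1 + 2X.
With p_i = (n_i/n_T)P, Kp = p_R^3 / (p_U).
Equating to 17.4 bar^2 and solving on 0 < X < 1: X = 0.659.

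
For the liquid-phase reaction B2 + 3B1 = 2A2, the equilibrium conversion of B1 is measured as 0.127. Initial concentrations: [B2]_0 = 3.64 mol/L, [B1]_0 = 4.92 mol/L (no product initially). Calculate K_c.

K_c = 0.000638 (mol/L)^-2

Let X = conversion of B1.
Concentrations: [B2] = 3.64 − 1.64X; [B1] = 4.92 − 4.92X; [A2] = 3.28X.
At X = 0.127: [B2] = 3.43, [B1] = 4.3, [A2] = 0.417.
K_c = [A2]^2 / ([B2] [B1]^3) = 0.000638 (mol/L)^-2.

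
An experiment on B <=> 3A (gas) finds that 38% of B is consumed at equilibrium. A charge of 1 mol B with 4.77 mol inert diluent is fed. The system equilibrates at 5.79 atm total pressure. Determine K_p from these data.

K_p = 1.88 atm^2

Take 1 mol B as basis and let X be its fractional conversion, so ξ = X.
At extent ξ: n_B = 1 − X; n_A = 3X; n_I = 4.77 (inert).
Total moles n_T = 5.77 + 2X.
At X = 0.38: n_B = 0.62, n_A = 1.14, n_T = 6.53.
p_i = (n_i/n_T)·P. K_p = p_A^3 / (p_B) = 1.88 atm^2.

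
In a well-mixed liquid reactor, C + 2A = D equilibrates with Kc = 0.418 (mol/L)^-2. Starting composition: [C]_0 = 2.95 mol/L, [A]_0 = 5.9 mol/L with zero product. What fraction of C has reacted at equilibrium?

Let X = conversion of C; extent ξ = 2.95·X mol/L.
Concentrations: [C] = 2.95 − 2.95X; [A] = 5.9 − 5.9X; [D] = 2.95X.
Kc = [D] / ([C] [A]^2).
Solving Kc = 0.418 for X ∈ (0,1): X = 0.646.

X = 0.646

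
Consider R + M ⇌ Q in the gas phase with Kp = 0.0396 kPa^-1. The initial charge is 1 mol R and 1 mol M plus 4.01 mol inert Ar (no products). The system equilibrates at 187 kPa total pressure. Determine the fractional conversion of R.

Let X = conversion of R (basis 1 mol R); extent of reaction ξ = X.
At extent ξ: n_R = 1 − X; n_M = 1 − X; n_Q = X; n_I = 4.01 (inert).
n_T = Σnᵢ = 6.01 − X.
Mole fractions y_i = n_i/n_T; Kp = p_Q / (p_R p_M) with p_i = y_i·P.
Setting this equal to 0.0396 kPa^-1 and taking the physical root (0 < X < 1) gives X = 0.430.

X = 0.430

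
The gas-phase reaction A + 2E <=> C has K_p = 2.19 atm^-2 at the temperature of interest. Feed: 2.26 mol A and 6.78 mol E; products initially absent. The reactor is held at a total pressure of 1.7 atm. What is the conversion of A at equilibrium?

Let X = conversion of A (basis 2.26 mol A); extent of reaction ξ = 2.26X.
At extent ξ: n_A = 2.26 − 2.26X; n_E = 6.78 − 4.52X; n_C = 2.26X.
Total moles n_T = 9.04 − 4.52X.
Mole fractions y_i = n_i/n_T; K_p = p_C / (p_A p_E^2) with p_i = y_i·P.
Substituting and setting equal to 2.19 atm^-2 gives a polynomial in X; the root in (0,1) is X = 0.705.

X = 0.705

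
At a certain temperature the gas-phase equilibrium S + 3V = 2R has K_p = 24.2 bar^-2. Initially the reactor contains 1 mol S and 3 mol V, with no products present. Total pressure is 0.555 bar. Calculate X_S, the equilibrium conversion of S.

Basis: 1 mol S initially; let X = conversion of S. Extent ξ = X.
At extent ξ: n_S = 1 − X; n_V = 3 − 3X; n_R = 2X.
Total moles n_T = 4 − 2X.
Mole fractions y_i = n_i/n_T; K_p = p_R^2 / (p_S p_V^3) with p_i = y_i·P.
Substituting and setting equal to 24.2 bar^-2 gives a polynomial in X; the root in (0,1) is X = 0.531.

X = 0.531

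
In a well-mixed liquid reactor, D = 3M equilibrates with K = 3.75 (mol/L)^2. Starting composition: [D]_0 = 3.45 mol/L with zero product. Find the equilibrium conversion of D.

Let X = conversion of D; extent ξ = 3.45·X mol/L.
Concentrations: [D] = 3.45 − 3.45X; [M] = 10.4X.
K = [M]^3 / ([D]).
Equating to 3.75 (mol/L)^2: the physical root is X = 0.210.

X = 0.210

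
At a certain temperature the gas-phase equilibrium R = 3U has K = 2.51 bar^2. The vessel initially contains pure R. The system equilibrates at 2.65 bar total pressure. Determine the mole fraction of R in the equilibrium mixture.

y_R = 0.454

Take 1 mol R as basis and let X be its fractional conversion, so ξ = X.
Species balance: n_R = 1 − X; n_U = 3X.
Summing: n_T = 1 + 2X.
Mole fractions y_i = n_i/n_T; K = p_U^3 / (p_R) with p_i = y_i·P.
Equating to 2.51 bar^2 and solving on 0 < X < 1: X = 0.286.
Then n_R = 0.714, n_T = 1.57, so y_R = 0.454.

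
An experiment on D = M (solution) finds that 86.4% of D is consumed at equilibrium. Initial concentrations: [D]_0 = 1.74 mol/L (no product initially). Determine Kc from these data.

Let X = conversion of D.
Concentrations: [D] = 1.74 − 1.74X; [M] = 1.74X.
At X = 0.864: [D] = 0.237, [M] = 1.5.
Kc = [M] / ([D]) = 6.35.

Kc = 6.35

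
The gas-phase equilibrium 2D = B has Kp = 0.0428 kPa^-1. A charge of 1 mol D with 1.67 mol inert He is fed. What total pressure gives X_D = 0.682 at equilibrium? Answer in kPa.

Let X = conversion of D (basis 1 mol D); extent of reaction ξ = 0.5X.
Moles: n_D = 1 − X; n_B = 0.5X; n_I = 1.67 (inert).
n_T = Σnᵢ = 2.67 − 0.5X.
Kp = p_B / (p_D^2) with p_i = (n_i/n_T)·P.
At X = 0.682: the mole-fraction product g(X) = Π y_i^ν_i = 7.854. Since Kp = g(X)·P^{-1}, P = (g/Kp)^(1/1) = (7.854/0.0428)^(1/1) = 183 kPa.

P = 183 kPa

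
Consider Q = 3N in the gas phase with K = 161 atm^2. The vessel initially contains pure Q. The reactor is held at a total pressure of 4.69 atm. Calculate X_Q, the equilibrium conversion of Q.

Basis: 1 mol Q initially; let X = conversion of Q. Extent ξ = X.
Moles: n_Q = 1 − X; n_N = 3X.
Total moles n_T = 1 + 2X.
Mole fractions y_i = n_i/n_T; K = p_N^3 / (p_Q) with p_i = y_i·P.
Substituting and setting equal to 161 atm^2 gives a polynomial in X; the root in (0,1) is X = 0.751.

X = 0.751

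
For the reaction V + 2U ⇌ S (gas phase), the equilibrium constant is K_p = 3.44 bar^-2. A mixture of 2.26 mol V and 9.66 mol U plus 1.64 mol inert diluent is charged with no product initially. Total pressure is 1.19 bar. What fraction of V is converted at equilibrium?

Basis: 2.26 mol V initially; let X = conversion of V. Extent ξ = 2.26X.
At extent ξ: n_V = 2.26 − 2.26X; n_U = 9.66 − 4.52X; n_S = 2.26X; n_I = 1.64 (inert).
Summing: n_T = 13.6 − 4.52X.
With p_i = (n_i/n_T)P, K_p = p_S / (p_V p_U^2).
Equating to 3.44 bar^-2 and solving on 0 < X < 1: X = 0.660.

X = 0.660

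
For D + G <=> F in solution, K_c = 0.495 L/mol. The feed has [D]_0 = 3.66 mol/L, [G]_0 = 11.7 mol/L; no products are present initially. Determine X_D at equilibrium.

Let X = conversion of D; extent ξ = 3.66·X mol/L.
Concentrations: [D] = 3.66 − 3.66X; [G] = 11.7 − 3.66X; [F] = 3.66X.
K_c = [F] / ([D] [G]).
This equals 0.495 at X = 0.812 (the root in 0 < X < 1).

X = 0.812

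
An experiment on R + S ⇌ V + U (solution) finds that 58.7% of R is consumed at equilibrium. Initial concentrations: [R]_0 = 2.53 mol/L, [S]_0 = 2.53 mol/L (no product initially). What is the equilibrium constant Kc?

Kc = 2.02

Let X = conversion of R.
Concentrations: [R] = 2.53 − 2.53X; [S] = 2.53 − 2.53X; [V] = 2.53X; [U] = 2.53X.
At X = 0.587: [R] = 1.04, [S] = 1.04, [V] = 1.49, [U] = 1.49.
Kc = [V] [U] / ([R] [S]) = 2.02.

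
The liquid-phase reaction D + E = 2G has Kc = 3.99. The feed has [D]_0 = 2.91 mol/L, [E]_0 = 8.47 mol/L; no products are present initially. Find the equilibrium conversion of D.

Let X = conversion of D; extent ξ = 2.91·X mol/L.
Concentrations: [D] = 2.91 − 2.91X; [E] = 8.47 − 2.91X; [G] = 5.82X.
Kc = [G]^2 / ([D] [E]).
Setting equal to 3.99 and solving for X on (0,1) gives X = 0.744.

X = 0.744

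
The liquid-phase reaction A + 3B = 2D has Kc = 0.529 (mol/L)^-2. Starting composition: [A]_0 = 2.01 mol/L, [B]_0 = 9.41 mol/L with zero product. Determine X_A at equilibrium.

Let X = conversion of A; extent ξ = 2.01·X mol/L.
Concentrations: [A] = 2.01 − 2.01X; [B] = 9.41 − 6.03X; [D] = 4.02X.
Kc = [D]^2 / ([A] [B]^3).
This equals 0.529 at X = 0.855 (the root in 0 < X < 1).

X = 0.855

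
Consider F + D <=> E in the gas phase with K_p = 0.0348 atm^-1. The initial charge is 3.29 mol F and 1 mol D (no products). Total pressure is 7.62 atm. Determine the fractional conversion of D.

Let X = conversion of D (basis 1 mol D); extent of reaction ξ = X.
Mole table: n_F = 3.29 − X; n_D = 1 − X; n_E = X.
Total moles n_T = 4.29 − X.
With p_i = (n_i/n_T)P, K_p = p_E / (p_F p_D).
Setting this equal to 0.0348 atm^-1 and taking the physical root (0 < X < 1) gives X = 0.167.

X = 0.167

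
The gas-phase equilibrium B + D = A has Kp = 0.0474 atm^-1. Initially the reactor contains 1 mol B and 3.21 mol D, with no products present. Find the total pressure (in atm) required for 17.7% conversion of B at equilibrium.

Take 1 mol B as basis and let X be its fractional conversion, so ξ = X.
Mole table: n_B = 1 − X; n_D = 3.21 − X; n_A = X.
n_T = Σnᵢ = 4.21 − X.
Kp = p_A / (p_B p_D) with p_i = (n_i/n_T)·P.
At X = 0.177: the mole-fraction product g(X) = Π y_i^ν_i = 0.286. Since Kp = g(X)·P^{-1}, P = (g/Kp)^(1/1) = (0.286/0.0474)^(1/1) = 6.03 atm.

P = 6.03 atm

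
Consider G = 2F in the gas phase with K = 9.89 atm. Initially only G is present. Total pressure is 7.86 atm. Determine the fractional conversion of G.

X = 0.489

Take 1 mol G as basis and let X be its fractional conversion, so ξ = X.
At extent ξ: n_G = 1 − X; n_F = 2X.
n_T = Σnᵢ = 1 + X.
Mole fractions y_i = n_i/n_T; K = p_F^2 / (p_G) with p_i = y_i·P.
Setting this equal to 9.89 atm and taking the physical root (0 < X < 1) gives X = 0.489.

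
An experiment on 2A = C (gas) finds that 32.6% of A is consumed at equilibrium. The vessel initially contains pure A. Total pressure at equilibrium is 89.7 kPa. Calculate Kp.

Kp = 0.00335 kPa^-1

Let X = conversion of A (basis 1 mol A); extent of reaction ξ = 0.5X.
Mole table: n_A = 1 − X; n_C = 0.5X.
Summing: n_T = 1 − 0.5X.
At X = 0.326: n_A = 0.674, n_C = 0.163, n_T = 0.837.
p_i = (n_i/n_T)·P. Kp = p_C / (p_A^2) = 0.00335 kPa^-1.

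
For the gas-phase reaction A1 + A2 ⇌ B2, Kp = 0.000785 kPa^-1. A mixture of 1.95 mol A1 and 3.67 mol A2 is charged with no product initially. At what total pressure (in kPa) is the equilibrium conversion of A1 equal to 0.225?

Let X = conversion of A1 (basis 1.95 mol A1); extent of reaction ξ = 1.95X.
Moles: n_A1 = 1.95 − 1.95X; n_A2 = 3.67 − 1.95X; n_B2 = 1.95X.
Total moles n_T = 5.62 − 1.95X.
Kp = p_B2 / (p_A1 p_A2) with p_i = (n_i/n_T)·P.
At X = 0.225: the mole-fraction product g(X) = Π y_i^ν_i = 0.4655. Since Kp = g(X)·P^{-1}, P = (g/Kp)^(1/1) = (0.4655/0.000785)^(1/1) = 593 kPa.

P = 593 kPa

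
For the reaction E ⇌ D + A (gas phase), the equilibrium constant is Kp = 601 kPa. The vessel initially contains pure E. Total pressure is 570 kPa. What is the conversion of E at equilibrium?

X = 0.716

Let X = conversion of E (basis 1 mol E); extent of reaction ξ = X.
Species balance: n_E = 1 − X; n_D = X; n_A = X.
Summing: n_T = 1 + X.
Mole fractions y_i = n_i/n_T; Kp = p_D p_A / (p_E) with p_i = y_i·P.
This yields a degree-2 equation in X; solving on (0,1), X = 0.716.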